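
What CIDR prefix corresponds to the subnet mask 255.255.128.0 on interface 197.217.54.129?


Binary: 11111111.11111111.10000000.00000000
Count leading 1s
Prefix: /17


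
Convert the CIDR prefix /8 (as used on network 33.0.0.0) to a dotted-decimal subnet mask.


/8 means 8 network bits, 24 host bits
Binary: 11111111000000000000000000000000
Mask: 255.0.0.0


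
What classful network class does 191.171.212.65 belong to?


First octet: 191
Binary: 10111111
10xxxxxx -> Class B (128-191)
Class B, default mask 255.255.0.0 (/16)


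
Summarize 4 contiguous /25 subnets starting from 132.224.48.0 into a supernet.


Original prefix: /25
Number of subnets: 4 = 2^2
New prefix = 25 - 2 = 23
Supernet: 132.224.48.0/23


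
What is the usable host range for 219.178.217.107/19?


Network: 219.178.192.0
Broadcast: 219.178.223.255
First usable = network + 1
Last usable = broadcast - 1
Range: 219.178.192.1 to 219.178.223.254


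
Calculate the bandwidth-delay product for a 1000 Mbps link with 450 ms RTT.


BDP = bandwidth * RTT
= 1000 Mbps * 450 ms
= 1000 * 1e6 * 450 / 1000 bits
= 450000000 bits
= 56250000 bytes
= 54931.6406 KB
BDP = 450000000 bits (56250000 bytes)


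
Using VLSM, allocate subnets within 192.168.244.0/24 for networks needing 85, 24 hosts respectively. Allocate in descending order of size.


85 hosts -> /25 (126 usable): 192.168.244.0/25
24 hosts -> /27 (30 usable): 192.168.244.128/27
Allocation: 192.168.244.0/25 (85 hosts, 126 usable); 192.168.244.128/27 (24 hosts, 30 usable)


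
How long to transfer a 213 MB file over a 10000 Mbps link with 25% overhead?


Effective throughput = 10000 * (1 - 25/100) = 7500 Mbps
File size in Mb = 213 * 8 = 1704 Mb
Time = 1704 / 7500
Time = 0.2272 seconds


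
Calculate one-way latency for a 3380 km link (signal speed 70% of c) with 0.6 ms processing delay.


Speed = 0.7 * 3e5 km/s = 210000 km/s
Propagation delay = 3380 / 210000 = 0.0161 s = 16.0952 ms
Processing delay = 0.6 ms
Total one-way latency = 16.6952 ms


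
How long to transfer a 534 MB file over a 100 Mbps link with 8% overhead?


Effective throughput = 100 * (1 - 8/100) = 92 Mbps
File size in Mb = 534 * 8 = 4272 Mb
Time = 4272 / 92
Time = 46.4348 seconds


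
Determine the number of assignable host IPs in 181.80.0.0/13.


Host bits = 32 - 13 = 19
Total addresses = 2^19 = 524288
Usable = total - 2 (network and broadcast)
Usable hosts: 524286


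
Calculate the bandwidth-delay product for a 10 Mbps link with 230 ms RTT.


BDP = bandwidth * RTT
= 10 Mbps * 230 ms
= 10 * 1e6 * 230 / 1000 bits
= 2300000 bits
= 287500 bytes
= 280.7617 KB
BDP = 2300000 bits (287500 bytes)


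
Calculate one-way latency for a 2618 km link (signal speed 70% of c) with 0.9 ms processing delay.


Speed = 0.7 * 3e5 km/s = 210000 km/s
Propagation delay = 2618 / 210000 = 0.0125 s = 12.4667 ms
Processing delay = 0.9 ms
Total one-way latency = 13.3667 ms


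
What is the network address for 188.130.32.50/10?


IP:   10111100.10000010.00100000.00110010
Mask: 11111111.11000000.00000000.00000000
AND operation:
Net:  10111100.10000000.00000000.00000000
Network: 188.128.0.0/10


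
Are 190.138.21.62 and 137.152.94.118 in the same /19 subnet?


Mask: 255.255.224.0
190.138.21.62 AND mask = 190.138.0.0
137.152.94.118 AND mask = 137.152.64.0
No, different subnets (190.138.0.0 vs 137.152.64.0)


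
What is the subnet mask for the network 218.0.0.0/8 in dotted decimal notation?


/8 means 8 network bits, 24 host bits
Binary: 11111111000000000000000000000000
Mask: 255.0.0.0


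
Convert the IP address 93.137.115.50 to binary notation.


93 = 01011101
137 = 10001001
115 = 01110011
50 = 00110010
Binary: 01011101.10001001.01110011.00110010


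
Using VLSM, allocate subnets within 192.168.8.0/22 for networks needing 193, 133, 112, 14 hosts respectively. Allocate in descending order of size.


193 hosts -> /24 (254 usable): 192.168.8.0/24
133 hosts -> /24 (254 usable): 192.168.9.0/24
112 hosts -> /25 (126 usable): 192.168.10.0/25
14 hosts -> /28 (14 usable): 192.168.10.128/28
Allocation: 192.168.8.0/24 (193 hosts, 254 usable); 192.168.9.0/24 (133 hosts, 254 usable); 192.168.10.0/25 (112 hosts, 126 usable); 192.168.10.128/28 (14 hosts, 14 usable)


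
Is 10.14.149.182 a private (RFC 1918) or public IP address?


RFC 1918 private ranges:
  10.0.0.0/8 (10.0.0.0 - 10.255.255.255)
  172.16.0.0/12 (172.16.0.0 - 172.31.255.255)
  192.168.0.0/16 (192.168.0.0 - 192.168.255.255)
Private (in 10.0.0.0/8)


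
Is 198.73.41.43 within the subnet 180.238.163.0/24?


Subnet network: 180.238.163.0
Test IP AND mask: 198.73.41.0
No, 198.73.41.43 is not in 180.238.163.0/24


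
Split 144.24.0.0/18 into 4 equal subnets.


New prefix = 18 + 2 = 20
Each subnet has 4096 addresses
  144.24.0.0/20
  144.24.16.0/20
  144.24.32.0/20
  144.24.48.0/20
Subnets: 144.24.0.0/20, 144.24.16.0/20, 144.24.32.0/20, 144.24.48.0/20


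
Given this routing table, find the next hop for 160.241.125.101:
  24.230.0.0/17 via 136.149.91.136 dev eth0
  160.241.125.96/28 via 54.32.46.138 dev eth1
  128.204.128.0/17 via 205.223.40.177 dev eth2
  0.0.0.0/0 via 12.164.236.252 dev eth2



Longest prefix match for 160.241.125.101:
  /17 24.230.0.0: no
  /28 160.241.125.96: MATCH
  /17 128.204.128.0: no
  /0 0.0.0.0: MATCH
Selected: next-hop 54.32.46.138 via eth1 (matched /28)


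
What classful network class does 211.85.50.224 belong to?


First octet: 211
Binary: 11010011
110xxxxx -> Class C (192-223)
Class C, default mask 255.255.255.0 (/24)


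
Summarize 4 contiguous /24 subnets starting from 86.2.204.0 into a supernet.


Original prefix: /24
Number of subnets: 4 = 2^2
New prefix = 24 - 2 = 22
Supernet: 86.2.204.0/22


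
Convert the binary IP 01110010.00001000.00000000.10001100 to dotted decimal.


01110010 = 114
00001000 = 8
00000000 = 0
10001100 = 140
IP: 114.8.0.140


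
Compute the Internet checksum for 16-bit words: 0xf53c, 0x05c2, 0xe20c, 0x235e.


Sum all words (with carry folding):
+ 0xf53c = 0xf53c
+ 0x05c2 = 0xfafe
+ 0xe20c = 0xdd0b
+ 0x235e = 0x006a
One's complement: ~0x006a
Checksum = 0xff95


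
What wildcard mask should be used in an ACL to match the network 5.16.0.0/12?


Subnet mask: 255.240.0.0
Wildcard = 255.255.255.255 - subnet mask
255 - 255 = 0
255 - 240 = 15
255 - 0 = 255
255 - 0 = 255
Wildcard: 0.15.255.255


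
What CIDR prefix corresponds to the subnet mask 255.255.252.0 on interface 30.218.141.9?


Binary: 11111111.11111111.11111100.00000000
Count leading 1s
Prefix: /22


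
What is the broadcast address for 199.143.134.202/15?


Network: 199.142.0.0/15
Host bits = 17
Set all host bits to 1:
Broadcast: 199.143.255.255


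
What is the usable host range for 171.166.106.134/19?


Network: 171.166.96.0
Broadcast: 171.166.127.255
First usable = network + 1
Last usable = broadcast - 1
Range: 171.166.96.1 to 171.166.127.254


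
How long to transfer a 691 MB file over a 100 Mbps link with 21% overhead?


Effective throughput = 100 * (1 - 21/100) = 79 Mbps
File size in Mb = 691 * 8 = 5528 Mb
Time = 5528 / 79
Time = 69.9747 seconds


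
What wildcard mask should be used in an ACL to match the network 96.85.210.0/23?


Subnet mask: 255.255.254.0
Wildcard = 255.255.255.255 - subnet mask
255 - 255 = 0
255 - 255 = 0
255 - 254 = 1
255 - 0 = 255
Wildcard: 0.0.1.255


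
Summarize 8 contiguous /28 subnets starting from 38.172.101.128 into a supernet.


Original prefix: /28
Number of subnets: 8 = 2^3
New prefix = 28 - 3 = 25
Supernet: 38.172.101.128/25


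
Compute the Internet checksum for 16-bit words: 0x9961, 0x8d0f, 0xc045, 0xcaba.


Sum all words (with carry folding):
+ 0x9961 = 0x9961
+ 0x8d0f = 0x2671
+ 0xc045 = 0xe6b6
+ 0xcaba = 0xb171
One's complement: ~0xb171
Checksum = 0x4e8e


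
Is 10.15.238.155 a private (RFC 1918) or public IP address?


RFC 1918 private ranges:
  10.0.0.0/8 (10.0.0.0 - 10.255.255.255)
  172.16.0.0/12 (172.16.0.0 - 172.31.255.255)
  192.168.0.0/16 (192.168.0.0 - 192.168.255.255)
Private (in 10.0.0.0/8)


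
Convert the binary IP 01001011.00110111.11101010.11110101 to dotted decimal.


01001011 = 75
00110111 = 55
11101010 = 234
11110101 = 245
IP: 75.55.234.245


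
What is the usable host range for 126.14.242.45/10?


Network: 126.0.0.0
Broadcast: 126.63.255.255
First usable = network + 1
Last usable = broadcast - 1
Range: 126.0.0.1 to 126.63.255.254


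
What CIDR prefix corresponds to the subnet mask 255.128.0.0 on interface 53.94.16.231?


Binary: 11111111.10000000.00000000.00000000
Count leading 1s
Prefix: /9


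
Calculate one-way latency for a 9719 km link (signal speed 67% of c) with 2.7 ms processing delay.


Speed = 0.67 * 3e5 km/s = 201000 km/s
Propagation delay = 9719 / 201000 = 0.0484 s = 48.3532 ms
Processing delay = 2.7 ms
Total one-way latency = 51.0532 ms


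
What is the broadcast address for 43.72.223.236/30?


Network: 43.72.223.236/30
Host bits = 2
Set all host bits to 1:
Broadcast: 43.72.223.239


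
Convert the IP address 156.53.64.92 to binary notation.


156 = 10011100
53 = 00110101
64 = 01000000
92 = 01011100
Binary: 10011100.00110101.01000000.01011100


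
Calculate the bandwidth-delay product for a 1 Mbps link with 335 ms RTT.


BDP = bandwidth * RTT
= 1 Mbps * 335 ms
= 1 * 1e6 * 335 / 1000 bits
= 335000 bits
= 41875 bytes
= 40.8936 KB
BDP = 335000 bits (41875 bytes)


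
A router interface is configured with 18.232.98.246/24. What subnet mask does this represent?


/24 means 24 network bits, 8 host bits
Binary: 11111111111111111111111100000000
Mask: 255.255.255.0


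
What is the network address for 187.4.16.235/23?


IP:   10111011.00000100.00010000.11101011
Mask: 11111111.11111111.11111110.00000000
AND operation:
Net:  10111011.00000100.00010000.00000000
Network: 187.4.16.0/23


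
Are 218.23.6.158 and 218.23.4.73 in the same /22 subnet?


Mask: 255.255.252.0
218.23.6.158 AND mask = 218.23.4.0
218.23.4.73 AND mask = 218.23.4.0
Yes, same subnet (218.23.4.0)


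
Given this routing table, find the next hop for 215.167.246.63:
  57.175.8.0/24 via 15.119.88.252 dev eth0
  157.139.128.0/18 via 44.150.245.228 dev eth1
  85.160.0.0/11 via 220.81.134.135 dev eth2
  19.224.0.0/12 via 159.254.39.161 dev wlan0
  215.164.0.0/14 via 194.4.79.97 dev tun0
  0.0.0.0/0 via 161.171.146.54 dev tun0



Longest prefix match for 215.167.246.63:
  /24 57.175.8.0: no
  /18 157.139.128.0: no
  /11 85.160.0.0: no
  /12 19.224.0.0: no
  /14 215.164.0.0: MATCH
  /0 0.0.0.0: MATCH
Selected: next-hop 194.4.79.97 via tun0 (matched /14)


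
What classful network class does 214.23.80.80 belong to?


First octet: 214
Binary: 11010110
110xxxxx -> Class C (192-223)
Class C, default mask 255.255.255.0 (/24)


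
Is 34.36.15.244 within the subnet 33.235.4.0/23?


Subnet network: 33.235.4.0
Test IP AND mask: 34.36.14.0
No, 34.36.15.244 is not in 33.235.4.0/23


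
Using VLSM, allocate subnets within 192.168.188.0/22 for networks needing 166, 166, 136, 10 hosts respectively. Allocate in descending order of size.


166 hosts -> /24 (254 usable): 192.168.188.0/24
166 hosts -> /24 (254 usable): 192.168.189.0/24
136 hosts -> /24 (254 usable): 192.168.190.0/24
10 hosts -> /28 (14 usable): 192.168.191.0/28
Allocation: 192.168.188.0/24 (166 hosts, 254 usable); 192.168.189.0/24 (166 hosts, 254 usable); 192.168.190.0/24 (136 hosts, 254 usable); 192.168.191.0/28 (10 hosts, 14 usable)


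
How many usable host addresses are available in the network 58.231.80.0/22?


Host bits = 32 - 22 = 10
Total addresses = 2^10 = 1024
Usable = total - 2 (network and broadcast)
Usable hosts: 1022


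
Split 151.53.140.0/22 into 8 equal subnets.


New prefix = 22 + 3 = 25
Each subnet has 128 addresses
  151.53.140.0/25
  151.53.140.128/25
  151.53.141.0/25
  151.53.141.128/25
  151.53.142.0/25
  151.53.142.128/25
  151.53.143.0/25
  151.53.143.128/25
Subnets: 151.53.140.0/25, 151.53.140.128/25, 151.53.141.0/25, 151.53.141.128/25, 151.53.142.0/25, 151.53.142.128/25, 151.53.143.0/25, 151.53.143.128/25


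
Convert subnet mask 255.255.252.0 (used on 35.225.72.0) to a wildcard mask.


Subnet mask: 255.255.252.0
Wildcard = 255.255.255.255 - subnet mask
255 - 255 = 0
255 - 255 = 0
255 - 252 = 3
255 - 0 = 255
Wildcard: 0.0.3.255


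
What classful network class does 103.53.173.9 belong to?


First octet: 103
Binary: 01100111
0xxxxxxx -> Class A (1-126)
Class A, default mask 255.0.0.0 (/8)


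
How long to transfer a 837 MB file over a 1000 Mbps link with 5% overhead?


Effective throughput = 1000 * (1 - 5/100) = 950 Mbps
File size in Mb = 837 * 8 = 6696 Mb
Time = 6696 / 950
Time = 7.0484 seconds


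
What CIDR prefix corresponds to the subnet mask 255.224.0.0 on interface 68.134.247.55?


Binary: 11111111.11100000.00000000.00000000
Count leading 1s
Prefix: /11


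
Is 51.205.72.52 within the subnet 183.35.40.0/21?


Subnet network: 183.35.40.0
Test IP AND mask: 51.205.72.0
No, 51.205.72.52 is not in 183.35.40.0/21


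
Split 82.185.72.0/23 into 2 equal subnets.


New prefix = 23 + 1 = 24
Each subnet has 256 addresses
  82.185.72.0/24
  82.185.73.0/24
Subnets: 82.185.72.0/24, 82.185.73.0/24


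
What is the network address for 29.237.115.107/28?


IP:   00011101.11101101.01110011.01101011
Mask: 11111111.11111111.11111111.11110000
AND operation:
Net:  00011101.11101101.01110011.01100000
Network: 29.237.115.96/28


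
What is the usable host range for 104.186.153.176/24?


Network: 104.186.153.0
Broadcast: 104.186.153.255
First usable = network + 1
Last usable = broadcast - 1
Range: 104.186.153.1 to 104.186.153.254


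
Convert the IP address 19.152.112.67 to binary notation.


19 = 00010011
152 = 10011000
112 = 01110000
67 = 01000011
Binary: 00010011.10011000.01110000.01000011


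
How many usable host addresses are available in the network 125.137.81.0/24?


Host bits = 32 - 24 = 8
Total addresses = 2^8 = 256
Usable = total - 2 (network and broadcast)
Usable hosts: 254


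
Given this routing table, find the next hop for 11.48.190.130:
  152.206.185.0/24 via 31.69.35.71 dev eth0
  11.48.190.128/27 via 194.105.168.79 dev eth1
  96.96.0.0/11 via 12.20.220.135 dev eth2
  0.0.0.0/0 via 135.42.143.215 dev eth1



Longest prefix match for 11.48.190.130:
  /24 152.206.185.0: no
  /27 11.48.190.128: MATCH
  /11 96.96.0.0: no
  /0 0.0.0.0: MATCH
Selected: next-hop 194.105.168.79 via eth1 (matched /27)


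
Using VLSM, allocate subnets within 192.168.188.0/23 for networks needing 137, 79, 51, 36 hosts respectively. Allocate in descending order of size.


137 hosts -> /24 (254 usable): 192.168.188.0/24
79 hosts -> /25 (126 usable): 192.168.189.0/25
51 hosts -> /26 (62 usable): 192.168.189.128/26
36 hosts -> /26 (62 usable): 192.168.189.192/26
Allocation: 192.168.188.0/24 (137 hosts, 254 usable); 192.168.189.0/25 (79 hosts, 126 usable); 192.168.189.128/26 (51 hosts, 62 usable); 192.168.189.192/26 (36 hosts, 62 usable)


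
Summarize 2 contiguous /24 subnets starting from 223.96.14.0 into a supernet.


Original prefix: /24
Number of subnets: 2 = 2^1
New prefix = 24 - 1 = 23
Supernet: 223.96.14.0/23


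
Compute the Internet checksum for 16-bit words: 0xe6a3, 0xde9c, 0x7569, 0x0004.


Sum all words (with carry folding):
+ 0xe6a3 = 0xe6a3
+ 0xde9c = 0xc540
+ 0x7569 = 0x3aaa
+ 0x0004 = 0x3aae
One's complement: ~0x3aae
Checksum = 0xc551


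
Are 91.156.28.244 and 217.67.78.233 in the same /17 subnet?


Mask: 255.255.128.0
91.156.28.244 AND mask = 91.156.0.0
217.67.78.233 AND mask = 217.67.0.0
No, different subnets (91.156.0.0 vs 217.67.0.0)


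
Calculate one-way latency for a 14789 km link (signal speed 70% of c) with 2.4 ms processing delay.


Speed = 0.7 * 3e5 km/s = 210000 km/s
Propagation delay = 14789 / 210000 = 0.0704 s = 70.4238 ms
Processing delay = 2.4 ms
Total one-way latency = 72.8238 ms


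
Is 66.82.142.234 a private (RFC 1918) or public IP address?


RFC 1918 private ranges:
  10.0.0.0/8 (10.0.0.0 - 10.255.255.255)
  172.16.0.0/12 (172.16.0.0 - 172.31.255.255)
  192.168.0.0/16 (192.168.0.0 - 192.168.255.255)
Public (not in any RFC 1918 range)


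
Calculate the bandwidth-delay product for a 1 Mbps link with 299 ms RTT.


BDP = bandwidth * RTT
= 1 Mbps * 299 ms
= 1 * 1e6 * 299 / 1000 bits
= 299000 bits
= 37375 bytes
= 36.499 KB
BDP = 299000 bits (37375 bytes)


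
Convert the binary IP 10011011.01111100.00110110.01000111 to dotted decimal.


10011011 = 155
01111100 = 124
00110110 = 54
01000111 = 71
IP: 155.124.54.71


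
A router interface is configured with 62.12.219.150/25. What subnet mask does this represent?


/25 means 25 network bits, 7 host bits
Binary: 11111111111111111111111110000000
Mask: 255.255.255.128


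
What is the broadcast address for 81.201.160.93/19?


Network: 81.201.160.0/19
Host bits = 13
Set all host bits to 1:
Broadcast: 81.201.191.255


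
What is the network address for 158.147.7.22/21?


IP:   10011110.10010011.00000111.00010110
Mask: 11111111.11111111.11111000.00000000
AND operation:
Net:  10011110.10010011.00000000.00000000
Network: 158.147.0.0/21


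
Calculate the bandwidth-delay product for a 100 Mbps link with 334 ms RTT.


BDP = bandwidth * RTT
= 100 Mbps * 334 ms
= 100 * 1e6 * 334 / 1000 bits
= 33400000 bits
= 4175000 bytes
= 4077.1484 KB
BDP = 33400000 bits (4175000 bytes)


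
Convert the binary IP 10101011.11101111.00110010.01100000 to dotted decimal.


10101011 = 171
11101111 = 239
00110010 = 50
01100000 = 96
IP: 171.239.50.96


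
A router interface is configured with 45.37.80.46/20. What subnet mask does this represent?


/20 means 20 network bits, 12 host bits
Binary: 11111111111111111111000000000000
Mask: 255.255.240.0


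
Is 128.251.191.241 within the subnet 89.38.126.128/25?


Subnet network: 89.38.126.128
Test IP AND mask: 128.251.191.128
No, 128.251.191.241 is not in 89.38.126.128/25


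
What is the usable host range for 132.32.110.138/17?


Network: 132.32.0.0
Broadcast: 132.32.127.255
First usable = network + 1
Last usable = broadcast - 1
Range: 132.32.0.1 to 132.32.127.254


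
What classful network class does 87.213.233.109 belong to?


First octet: 87
Binary: 01010111
0xxxxxxx -> Class A (1-126)
Class A, default mask 255.0.0.0 (/8)


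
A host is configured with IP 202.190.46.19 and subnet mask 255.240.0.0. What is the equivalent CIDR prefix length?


Binary: 11111111.11110000.00000000.00000000
Count leading 1s
Prefix: /12


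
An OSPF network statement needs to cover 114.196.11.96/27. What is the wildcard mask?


Subnet mask: 255.255.255.224
Wildcard = 255.255.255.255 - subnet mask
255 - 255 = 0
255 - 255 = 0
255 - 255 = 0
255 - 224 = 31
Wildcard: 0.0.0.31


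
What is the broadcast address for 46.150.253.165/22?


Network: 46.150.252.0/22
Host bits = 10
Set all host bits to 1:
Broadcast: 46.150.255.255


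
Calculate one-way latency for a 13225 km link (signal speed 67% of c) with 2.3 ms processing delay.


Speed = 0.67 * 3e5 km/s = 201000 km/s
Propagation delay = 13225 / 201000 = 0.0658 s = 65.796 ms
Processing delay = 2.3 ms
Total one-way latency = 68.096 ms


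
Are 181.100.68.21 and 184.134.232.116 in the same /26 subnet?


Mask: 255.255.255.192
181.100.68.21 AND mask = 181.100.68.0
184.134.232.116 AND mask = 184.134.232.64
No, different subnets (181.100.68.0 vs 184.134.232.64)


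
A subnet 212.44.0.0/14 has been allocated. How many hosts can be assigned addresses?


Host bits = 32 - 14 = 18
Total addresses = 2^18 = 262144
Usable = total - 2 (network and broadcast)
Usable hosts: 262142


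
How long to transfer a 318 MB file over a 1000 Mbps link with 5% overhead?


Effective throughput = 1000 * (1 - 5/100) = 950 Mbps
File size in Mb = 318 * 8 = 2544 Mb
Time = 2544 / 950
Time = 2.6779 seconds


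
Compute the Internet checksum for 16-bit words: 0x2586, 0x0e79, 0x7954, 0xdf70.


Sum all words (with carry folding):
+ 0x2586 = 0x2586
+ 0x0e79 = 0x33ff
+ 0x7954 = 0xad53
+ 0xdf70 = 0x8cc4
One's complement: ~0x8cc4
Checksum = 0x733b


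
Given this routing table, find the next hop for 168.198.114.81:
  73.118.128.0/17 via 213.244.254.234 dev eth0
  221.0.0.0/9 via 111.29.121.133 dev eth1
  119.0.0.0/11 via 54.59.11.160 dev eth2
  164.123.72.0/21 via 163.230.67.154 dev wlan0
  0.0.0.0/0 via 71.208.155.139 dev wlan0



Longest prefix match for 168.198.114.81:
  /17 73.118.128.0: no
  /9 221.0.0.0: no
  /11 119.0.0.0: no
  /21 164.123.72.0: no
  /0 0.0.0.0: MATCH
Selected: next-hop 71.208.155.139 via wlan0 (matched /0)


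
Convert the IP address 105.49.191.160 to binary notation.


105 = 01101001
49 = 00110001
191 = 10111111
160 = 10100000
Binary: 01101001.00110001.10111111.10100000


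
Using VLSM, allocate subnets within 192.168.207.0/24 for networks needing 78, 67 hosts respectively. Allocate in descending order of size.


78 hosts -> /25 (126 usable): 192.168.207.0/25
67 hosts -> /25 (126 usable): 192.168.207.128/25
Allocation: 192.168.207.0/25 (78 hosts, 126 usable); 192.168.207.128/25 (67 hosts, 126 usable)


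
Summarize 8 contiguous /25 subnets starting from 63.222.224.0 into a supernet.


Original prefix: /25
Number of subnets: 8 = 2^3
New prefix = 25 - 3 = 22
Supernet: 63.222.224.0/22


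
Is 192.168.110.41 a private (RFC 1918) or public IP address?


RFC 1918 private ranges:
  10.0.0.0/8 (10.0.0.0 - 10.255.255.255)
  172.16.0.0/12 (172.16.0.0 - 172.31.255.255)
  192.168.0.0/16 (192.168.0.0 - 192.168.255.255)
Private (in 192.168.0.0/16)


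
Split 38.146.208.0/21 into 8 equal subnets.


New prefix = 21 + 3 = 24
Each subnet has 256 addresses
  38.146.208.0/24
  38.146.209.0/24
  38.146.210.0/24
  38.146.211.0/24
  38.146.212.0/24
  38.146.213.0/24
  38.146.214.0/24
  38.146.215.0/24
Subnets: 38.146.208.0/24, 38.146.209.0/24, 38.146.210.0/24, 38.146.211.0/24, 38.146.212.0/24, 38.146.213.0/24, 38.146.214.0/24, 38.146.215.0/24


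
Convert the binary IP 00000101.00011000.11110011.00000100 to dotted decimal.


00000101 = 5
00011000 = 24
11110011 = 243
00000100 = 4
IP: 5.24.243.4


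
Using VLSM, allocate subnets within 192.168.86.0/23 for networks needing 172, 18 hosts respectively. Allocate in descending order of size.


172 hosts -> /24 (254 usable): 192.168.86.0/24
18 hosts -> /27 (30 usable): 192.168.87.0/27
Allocation: 192.168.86.0/24 (172 hosts, 254 usable); 192.168.87.0/27 (18 hosts, 30 usable)


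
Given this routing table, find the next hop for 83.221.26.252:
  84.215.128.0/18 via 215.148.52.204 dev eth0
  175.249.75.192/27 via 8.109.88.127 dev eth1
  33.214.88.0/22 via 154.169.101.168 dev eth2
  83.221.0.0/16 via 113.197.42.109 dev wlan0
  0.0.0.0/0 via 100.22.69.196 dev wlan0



Longest prefix match for 83.221.26.252:
  /18 84.215.128.0: no
  /27 175.249.75.192: no
  /22 33.214.88.0: no
  /16 83.221.0.0: MATCH
  /0 0.0.0.0: MATCH
Selected: next-hop 113.197.42.109 via wlan0 (matched /16)


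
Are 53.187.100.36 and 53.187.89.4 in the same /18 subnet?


Mask: 255.255.192.0
53.187.100.36 AND mask = 53.187.64.0
53.187.89.4 AND mask = 53.187.64.0
Yes, same subnet (53.187.64.0)


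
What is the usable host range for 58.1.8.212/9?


Network: 58.0.0.0
Broadcast: 58.127.255.255
First usable = network + 1
Last usable = broadcast - 1
Range: 58.0.0.1 to 58.127.255.254


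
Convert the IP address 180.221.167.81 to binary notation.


180 = 10110100
221 = 11011101
167 = 10100111
81 = 01010001
Binary: 10110100.11011101.10100111.01010001


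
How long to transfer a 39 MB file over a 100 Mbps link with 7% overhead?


Effective throughput = 100 * (1 - 7/100) = 93 Mbps
File size in Mb = 39 * 8 = 312 Mb
Time = 312 / 93
Time = 3.3548 seconds


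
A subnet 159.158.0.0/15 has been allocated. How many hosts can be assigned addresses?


Host bits = 32 - 15 = 17
Total addresses = 2^17 = 131072
Usable = total - 2 (network and broadcast)
Usable hosts: 131070


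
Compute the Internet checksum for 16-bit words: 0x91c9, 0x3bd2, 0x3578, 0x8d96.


Sum all words (with carry folding):
+ 0x91c9 = 0x91c9
+ 0x3bd2 = 0xcd9b
+ 0x3578 = 0x0314
+ 0x8d96 = 0x90aa
One's complement: ~0x90aa
Checksum = 0x6f55


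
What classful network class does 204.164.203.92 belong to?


First octet: 204
Binary: 11001100
110xxxxx -> Class C (192-223)
Class C, default mask 255.255.255.0 (/24)


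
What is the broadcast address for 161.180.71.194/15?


Network: 161.180.0.0/15
Host bits = 17
Set all host bits to 1:
Broadcast: 161.181.255.255


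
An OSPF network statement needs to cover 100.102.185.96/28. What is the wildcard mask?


Subnet mask: 255.255.255.240
Wildcard = 255.255.255.255 - subnet mask
255 - 255 = 0
255 - 255 = 0
255 - 255 = 0
255 - 240 = 15
Wildcard: 0.0.0.15


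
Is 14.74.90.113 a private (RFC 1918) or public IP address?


RFC 1918 private ranges:
  10.0.0.0/8 (10.0.0.0 - 10.255.255.255)
  172.16.0.0/12 (172.16.0.0 - 172.31.255.255)
  192.168.0.0/16 (192.168.0.0 - 192.168.255.255)
Public (not in any RFC 1918 range)


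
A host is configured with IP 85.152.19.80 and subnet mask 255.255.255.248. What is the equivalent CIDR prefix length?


Binary: 11111111.11111111.11111111.11111000
Count leading 1s
Prefix: /29


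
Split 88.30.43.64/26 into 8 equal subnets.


New prefix = 26 + 3 = 29
Each subnet has 8 addresses
  88.30.43.64/29
  88.30.43.72/29
  88.30.43.80/29
  88.30.43.88/29
  88.30.43.96/29
  88.30.43.104/29
  88.30.43.112/29
  88.30.43.120/29
Subnets: 88.30.43.64/29, 88.30.43.72/29, 88.30.43.80/29, 88.30.43.88/29, 88.30.43.96/29, 88.30.43.104/29, 88.30.43.112/29, 88.30.43.120/29


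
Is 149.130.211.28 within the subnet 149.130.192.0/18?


Subnet network: 149.130.192.0
Test IP AND mask: 149.130.192.0
Yes, 149.130.211.28 is in 149.130.192.0/18


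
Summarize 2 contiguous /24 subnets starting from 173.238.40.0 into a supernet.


Original prefix: /24
Number of subnets: 2 = 2^1
New prefix = 24 - 1 = 23
Supernet: 173.238.40.0/23


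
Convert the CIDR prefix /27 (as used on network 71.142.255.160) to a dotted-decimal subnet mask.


/27 means 27 network bits, 5 host bits
Binary: 11111111111111111111111111100000
Mask: 255.255.255.224


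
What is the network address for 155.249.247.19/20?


IP:   10011011.11111001.11110111.00010011
Mask: 11111111.11111111.11110000.00000000
AND operation:
Net:  10011011.11111001.11110000.00000000
Network: 155.249.240.0/20


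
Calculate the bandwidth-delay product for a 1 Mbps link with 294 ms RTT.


BDP = bandwidth * RTT
= 1 Mbps * 294 ms
= 1 * 1e6 * 294 / 1000 bits
= 294000 bits
= 36750 bytes
= 35.8887 KB
BDP = 294000 bits (36750 bytes)


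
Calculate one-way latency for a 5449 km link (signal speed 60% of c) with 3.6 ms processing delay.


Speed = 0.6 * 3e5 km/s = 180000 km/s
Propagation delay = 5449 / 180000 = 0.0303 s = 30.2722 ms
Processing delay = 3.6 ms
Total one-way latency = 33.8722 ms


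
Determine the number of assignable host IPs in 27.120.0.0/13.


Host bits = 32 - 13 = 19
Total addresses = 2^19 = 524288
Usable = total - 2 (network and broadcast)
Usable hosts: 524286


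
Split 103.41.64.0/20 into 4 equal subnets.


New prefix = 20 + 2 = 22
Each subnet has 1024 addresses
  103.41.64.0/22
  103.41.68.0/22
  103.41.72.0/22
  103.41.76.0/22
Subnets: 103.41.64.0/22, 103.41.68.0/22, 103.41.72.0/22, 103.41.76.0/22


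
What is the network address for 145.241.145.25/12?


IP:   10010001.11110001.10010001.00011001
Mask: 11111111.11110000.00000000.00000000
AND operation:
Net:  10010001.11110000.00000000.00000000
Network: 145.240.0.0/12


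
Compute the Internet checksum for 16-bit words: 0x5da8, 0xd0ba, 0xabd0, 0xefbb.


Sum all words (with carry folding):
+ 0x5da8 = 0x5da8
+ 0xd0ba = 0x2e63
+ 0xabd0 = 0xda33
+ 0xefbb = 0xc9ef
One's complement: ~0xc9ef
Checksum = 0x3610


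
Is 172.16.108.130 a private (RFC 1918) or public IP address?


RFC 1918 private ranges:
  10.0.0.0/8 (10.0.0.0 - 10.255.255.255)
  172.16.0.0/12 (172.16.0.0 - 172.31.255.255)
  192.168.0.0/16 (192.168.0.0 - 192.168.255.255)
Private (in 172.16.0.0/12)


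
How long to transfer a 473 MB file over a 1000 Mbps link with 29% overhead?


Effective throughput = 1000 * (1 - 29/100) = 710 Mbps
File size in Mb = 473 * 8 = 3784 Mb
Time = 3784 / 710
Time = 5.3296 seconds


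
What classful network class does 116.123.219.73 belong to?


First octet: 116
Binary: 01110100
0xxxxxxx -> Class A (1-126)
Class A, default mask 255.0.0.0 (/8)


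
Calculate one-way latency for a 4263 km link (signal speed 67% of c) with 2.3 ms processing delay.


Speed = 0.67 * 3e5 km/s = 201000 km/s
Propagation delay = 4263 / 201000 = 0.0212 s = 21.209 ms
Processing delay = 2.3 ms
Total one-way latency = 23.509 ms


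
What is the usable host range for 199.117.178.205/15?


Network: 199.116.0.0
Broadcast: 199.117.255.255
First usable = network + 1
Last usable = broadcast - 1
Range: 199.116.0.1 to 199.117.255.254


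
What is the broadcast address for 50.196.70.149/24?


Network: 50.196.70.0/24
Host bits = 8
Set all host bits to 1:
Broadcast: 50.196.70.255


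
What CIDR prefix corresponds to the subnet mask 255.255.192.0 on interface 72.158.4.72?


Binary: 11111111.11111111.11000000.00000000
Count leading 1s
Prefix: /18


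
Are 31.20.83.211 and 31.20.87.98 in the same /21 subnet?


Mask: 255.255.248.0
31.20.83.211 AND mask = 31.20.80.0
31.20.87.98 AND mask = 31.20.80.0
Yes, same subnet (31.20.80.0)


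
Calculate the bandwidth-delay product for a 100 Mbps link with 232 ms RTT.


BDP = bandwidth * RTT
= 100 Mbps * 232 ms
= 100 * 1e6 * 232 / 1000 bits
= 23200000 bits
= 2900000 bytes
= 2832.0312 KB
BDP = 23200000 bits (2900000 bytes)


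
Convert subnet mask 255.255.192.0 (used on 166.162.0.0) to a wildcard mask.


Subnet mask: 255.255.192.0
Wildcard = 255.255.255.255 - subnet mask
255 - 255 = 0
255 - 255 = 0
255 - 192 = 63
255 - 0 = 255
Wildcard: 0.0.63.255


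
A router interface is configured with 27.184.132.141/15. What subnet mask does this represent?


/15 means 15 network bits, 17 host bits
Binary: 11111111111111100000000000000000
Mask: 255.254.0.0


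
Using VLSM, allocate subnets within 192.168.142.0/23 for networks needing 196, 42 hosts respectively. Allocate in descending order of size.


196 hosts -> /24 (254 usable): 192.168.142.0/24
42 hosts -> /26 (62 usable): 192.168.143.0/26
Allocation: 192.168.142.0/24 (196 hosts, 254 usable); 192.168.143.0/26 (42 hosts, 62 usable)


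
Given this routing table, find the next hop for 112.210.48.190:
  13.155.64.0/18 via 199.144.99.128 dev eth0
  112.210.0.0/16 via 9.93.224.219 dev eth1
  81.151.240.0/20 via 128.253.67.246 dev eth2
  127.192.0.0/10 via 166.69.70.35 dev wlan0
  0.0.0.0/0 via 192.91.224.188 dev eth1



Longest prefix match for 112.210.48.190:
  /18 13.155.64.0: no
  /16 112.210.0.0: MATCH
  /20 81.151.240.0: no
  /10 127.192.0.0: no
  /0 0.0.0.0: MATCH
Selected: next-hop 9.93.224.219 via eth1 (matched /16)


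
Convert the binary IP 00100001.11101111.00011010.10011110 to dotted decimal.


00100001 = 33
11101111 = 239
00011010 = 26
10011110 = 158
IP: 33.239.26.158


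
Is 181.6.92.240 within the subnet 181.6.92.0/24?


Subnet network: 181.6.92.0
Test IP AND mask: 181.6.92.0
Yes, 181.6.92.240 is in 181.6.92.0/24


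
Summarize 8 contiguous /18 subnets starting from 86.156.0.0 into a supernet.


Original prefix: /18
Number of subnets: 8 = 2^3
New prefix = 18 - 3 = 15
Supernet: 86.156.0.0/15


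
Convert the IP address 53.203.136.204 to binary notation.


53 = 00110101
203 = 11001011
136 = 10001000
204 = 11001100
Binary: 00110101.11001011.10001000.11001100


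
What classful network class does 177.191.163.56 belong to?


First octet: 177
Binary: 10110001
10xxxxxx -> Class B (128-191)
Class B, default mask 255.255.0.0 (/16)


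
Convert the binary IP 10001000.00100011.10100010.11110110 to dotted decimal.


10001000 = 136
00100011 = 35
10100010 = 162
11110110 = 246
IP: 136.35.162.246


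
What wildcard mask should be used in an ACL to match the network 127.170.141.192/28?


Subnet mask: 255.255.255.240
Wildcard = 255.255.255.255 - subnet mask
255 - 255 = 0
255 - 255 = 0
255 - 255 = 0
255 - 240 = 15
Wildcard: 0.0.0.15


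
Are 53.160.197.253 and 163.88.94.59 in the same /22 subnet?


Mask: 255.255.252.0
53.160.197.253 AND mask = 53.160.196.0
163.88.94.59 AND mask = 163.88.92.0
No, different subnets (53.160.196.0 vs 163.88.92.0)


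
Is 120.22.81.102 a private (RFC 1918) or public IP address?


RFC 1918 private ranges:
  10.0.0.0/8 (10.0.0.0 - 10.255.255.255)
  172.16.0.0/12 (172.16.0.0 - 172.31.255.255)
  192.168.0.0/16 (192.168.0.0 - 192.168.255.255)
Public (not in any RFC 1918 range)


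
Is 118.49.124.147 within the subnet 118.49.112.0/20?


Subnet network: 118.49.112.0
Test IP AND mask: 118.49.112.0
Yes, 118.49.124.147 is in 118.49.112.0/20


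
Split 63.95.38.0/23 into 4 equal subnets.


New prefix = 23 + 2 = 25
Each subnet has 128 addresses
  63.95.38.0/25
  63.95.38.128/25
  63.95.39.0/25
  63.95.39.128/25
Subnets: 63.95.38.0/25, 63.95.38.128/25, 63.95.39.0/25, 63.95.39.128/25


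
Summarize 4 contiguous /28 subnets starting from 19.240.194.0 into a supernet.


Original prefix: /28
Number of subnets: 4 = 2^2
New prefix = 28 - 2 = 26
Supernet: 19.240.194.0/26


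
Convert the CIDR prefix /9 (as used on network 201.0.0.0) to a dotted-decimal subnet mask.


/9 means 9 network bits, 23 host bits
Binary: 11111111100000000000000000000000
Mask: 255.128.0.0


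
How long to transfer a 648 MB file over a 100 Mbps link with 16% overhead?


Effective throughput = 100 * (1 - 16/100) = 84 Mbps
File size in Mb = 648 * 8 = 5184 Mb
Time = 5184 / 84
Time = 61.7143 seconds


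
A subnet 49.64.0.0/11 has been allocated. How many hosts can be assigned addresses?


Host bits = 32 - 11 = 21
Total addresses = 2^21 = 2097152
Usable = total - 2 (network and broadcast)
Usable hosts: 2097150


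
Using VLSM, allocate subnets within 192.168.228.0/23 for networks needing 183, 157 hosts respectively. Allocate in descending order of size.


183 hosts -> /24 (254 usable): 192.168.228.0/24
157 hosts -> /24 (254 usable): 192.168.229.0/24
Allocation: 192.168.228.0/24 (183 hosts, 254 usable); 192.168.229.0/24 (157 hosts, 254 usable)


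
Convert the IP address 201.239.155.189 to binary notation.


201 = 11001001
239 = 11101111
155 = 10011011
189 = 10111101
Binary: 11001001.11101111.10011011.10111101


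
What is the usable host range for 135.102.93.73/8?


Network: 135.0.0.0
Broadcast: 135.255.255.255
First usable = network + 1
Last usable = broadcast - 1
Range: 135.0.0.1 to 135.255.255.254


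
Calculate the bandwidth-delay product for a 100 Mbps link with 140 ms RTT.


BDP = bandwidth * RTT
= 100 Mbps * 140 ms
= 100 * 1e6 * 140 / 1000 bits
= 14000000 bits
= 1750000 bytes
= 1708.9844 KB
BDP = 14000000 bits (1750000 bytes)


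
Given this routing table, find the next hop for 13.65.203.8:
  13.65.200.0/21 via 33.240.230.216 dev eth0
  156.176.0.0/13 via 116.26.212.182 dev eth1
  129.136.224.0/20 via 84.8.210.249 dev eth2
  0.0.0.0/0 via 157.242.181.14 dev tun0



Longest prefix match for 13.65.203.8:
  /21 13.65.200.0: MATCH
  /13 156.176.0.0: no
  /20 129.136.224.0: no
  /0 0.0.0.0: MATCH
Selected: next-hop 33.240.230.216 via eth0 (matched /21)


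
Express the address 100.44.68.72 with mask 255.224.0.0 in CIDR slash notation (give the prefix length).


Binary: 11111111.11100000.00000000.00000000
Count leading 1s
Prefix: /11


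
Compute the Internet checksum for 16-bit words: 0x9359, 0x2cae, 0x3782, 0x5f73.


Sum all words (with carry folding):
+ 0x9359 = 0x9359
+ 0x2cae = 0xc007
+ 0x3782 = 0xf789
+ 0x5f73 = 0x56fd
One's complement: ~0x56fd
Checksum = 0xa902


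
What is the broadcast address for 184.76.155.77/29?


Network: 184.76.155.72/29
Host bits = 3
Set all host bits to 1:
Broadcast: 184.76.155.79


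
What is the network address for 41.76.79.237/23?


IP:   00101001.01001100.01001111.11101101
Mask: 11111111.11111111.11111110.00000000
AND operation:
Net:  00101001.01001100.01001110.00000000
Network: 41.76.78.0/23


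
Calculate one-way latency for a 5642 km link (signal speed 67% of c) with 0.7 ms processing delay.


Speed = 0.67 * 3e5 km/s = 201000 km/s
Propagation delay = 5642 / 201000 = 0.0281 s = 28.0697 ms
Processing delay = 0.7 ms
Total one-way latency = 28.7697 ms


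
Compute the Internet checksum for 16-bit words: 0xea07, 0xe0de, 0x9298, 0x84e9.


Sum all words (with carry folding):
+ 0xea07 = 0xea07
+ 0xe0de = 0xcae6
+ 0x9298 = 0x5d7f
+ 0x84e9 = 0xe268
One's complement: ~0xe268
Checksum = 0x1d97


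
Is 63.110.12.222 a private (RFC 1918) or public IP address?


RFC 1918 private ranges:
  10.0.0.0/8 (10.0.0.0 - 10.255.255.255)
  172.16.0.0/12 (172.16.0.0 - 172.31.255.255)
  192.168.0.0/16 (192.168.0.0 - 192.168.255.255)
Public (not in any RFC 1918 range)


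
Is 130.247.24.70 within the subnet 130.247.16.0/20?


Subnet network: 130.247.16.0
Test IP AND mask: 130.247.16.0
Yes, 130.247.24.70 is in 130.247.16.0/20


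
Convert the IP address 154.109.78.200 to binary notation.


154 = 10011010
109 = 01101101
78 = 01001110
200 = 11001000
Binary: 10011010.01101101.01001110.11001000


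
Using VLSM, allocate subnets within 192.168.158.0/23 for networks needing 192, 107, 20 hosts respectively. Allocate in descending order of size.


192 hosts -> /24 (254 usable): 192.168.158.0/24
107 hosts -> /25 (126 usable): 192.168.159.0/25
20 hosts -> /27 (30 usable): 192.168.159.128/27
Allocation: 192.168.158.0/24 (192 hosts, 254 usable); 192.168.159.0/25 (107 hosts, 126 usable); 192.168.159.128/27 (20 hosts, 30 usable)


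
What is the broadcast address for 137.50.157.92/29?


Network: 137.50.157.88/29
Host bits = 3
Set all host bits to 1:
Broadcast: 137.50.157.95


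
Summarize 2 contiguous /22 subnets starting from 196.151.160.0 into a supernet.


Original prefix: /22
Number of subnets: 2 = 2^1
New prefix = 22 - 1 = 21
Supernet: 196.151.160.0/21


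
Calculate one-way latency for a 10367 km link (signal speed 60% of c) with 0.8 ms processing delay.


Speed = 0.6 * 3e5 km/s = 180000 km/s
Propagation delay = 10367 / 180000 = 0.0576 s = 57.5944 ms
Processing delay = 0.8 ms
Total one-way latency = 58.3944 ms


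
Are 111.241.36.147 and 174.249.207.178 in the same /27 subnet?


Mask: 255.255.255.224
111.241.36.147 AND mask = 111.241.36.128
174.249.207.178 AND mask = 174.249.207.160
No, different subnets (111.241.36.128 vs 174.249.207.160)


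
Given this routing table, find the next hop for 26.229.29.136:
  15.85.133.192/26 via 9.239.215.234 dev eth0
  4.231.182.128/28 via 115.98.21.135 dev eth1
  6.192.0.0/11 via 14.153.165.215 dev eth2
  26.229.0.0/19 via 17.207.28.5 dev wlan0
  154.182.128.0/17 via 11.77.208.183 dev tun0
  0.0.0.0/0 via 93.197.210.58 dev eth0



Longest prefix match for 26.229.29.136:
  /26 15.85.133.192: no
  /28 4.231.182.128: no
  /11 6.192.0.0: no
  /19 26.229.0.0: MATCH
  /17 154.182.128.0: no
  /0 0.0.0.0: MATCH
Selected: next-hop 17.207.28.5 via wlan0 (matched /19)


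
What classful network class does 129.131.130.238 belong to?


First octet: 129
Binary: 10000001
10xxxxxx -> Class B (128-191)
Class B, default mask 255.255.0.0 (/16)


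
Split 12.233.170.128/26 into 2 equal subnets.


New prefix = 26 + 1 = 27
Each subnet has 32 addresses
  12.233.170.128/27
  12.233.170.160/27
Subnets: 12.233.170.128/27, 12.233.170.160/27


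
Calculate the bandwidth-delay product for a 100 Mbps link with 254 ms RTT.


BDP = bandwidth * RTT
= 100 Mbps * 254 ms
= 100 * 1e6 * 254 / 1000 bits
= 25400000 bits
= 3175000 bytes
= 3100.5859 KB
BDP = 25400000 bits (3175000 bytes)
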